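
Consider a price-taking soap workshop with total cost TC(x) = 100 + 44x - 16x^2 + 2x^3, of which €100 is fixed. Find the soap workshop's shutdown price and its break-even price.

Shutdown price = min AVC. AVC = 44 - 16x + 2x^2, with vertex at x = 4 and minimum €12.
ATC = 100/x + 44 - 16x + 2x^2. Setting dATC/dx = −100/x^2 − 16 + 4x = 0 gives x = 5 (since 4·5^3 − 16·5^2 = 100).
min ATC = 100/5 + 44 − 16·5 + 2·5^2 = €34. That is the break-even price.
Between these two prices the firm operates at a loss; above €34 it earns a profit.

Shutdown price = €12; break-even price = €34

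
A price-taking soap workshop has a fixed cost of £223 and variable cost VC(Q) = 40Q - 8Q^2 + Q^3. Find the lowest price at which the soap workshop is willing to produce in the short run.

The firm shuts down when price falls below the minimum of average variable cost. AVC = VC/Q = 40 - 8Q + Q^2.
At the minimum of AVC, MC = AVC. MC = 40 - 16Q + 3Q^2; setting MC = AVC gives 2Q^2 - 8Q = 0, so Q = 4. min AVC = 24.
So the shutdown price is £24.

£24 per unit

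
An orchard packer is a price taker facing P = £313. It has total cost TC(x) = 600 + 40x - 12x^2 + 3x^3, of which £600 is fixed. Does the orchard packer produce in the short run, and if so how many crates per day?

From TC, MC = TC'(x) = 40 - 24x + 9x^2 and AVC = VC/x = 40 - 12x + 3x^2.
The AVC parabola has its vertex at x = 12/6 = 2, where AVC = 40 - 12·2 + 3·2^2 = £28.
P = £313 exceeds min AVC = £28, so the firm stays open.
P = MC gives -273 - 24x + 9x^2 = 0, with roots -13/3 and 7. Take the larger (rising MC): x* = 7.
Check: AVC at x = 7 is £103 ≤ P, so revenue covers variable cost.
Profit = P·x − TC = 313·7 − 1321 = £870.

Produce at x = 7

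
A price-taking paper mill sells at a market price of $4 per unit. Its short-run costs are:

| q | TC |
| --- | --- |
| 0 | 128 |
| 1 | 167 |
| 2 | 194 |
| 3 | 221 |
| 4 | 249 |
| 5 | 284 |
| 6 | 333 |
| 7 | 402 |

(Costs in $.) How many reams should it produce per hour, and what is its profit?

Tabulate TR − TC: q=0: -128; q=1: -163; q=2: -186; q=3: -209; q=4: -233; q=5: -264; q=6: -309; q=7: -374.
Profit is highest at q = 0. Equivalently, the lowest AVC in the table is 121/4 ≈ $30.25 at q = 4, and P = $4 falls below it — price never covers variable cost, so the firm shuts down and loses only its fixed cost.

q = 0 (shut down); profit = -$128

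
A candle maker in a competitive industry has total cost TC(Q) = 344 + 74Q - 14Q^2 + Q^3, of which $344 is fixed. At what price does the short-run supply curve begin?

The shutdown price is the minimum of AVC. VC = 74Q - 14Q^2 + Q^3, so AVC = 74 - 14Q + Q^2.
dAVC/dQ = -14 + 2Q = 0 gives Q = 7. min AVC = 74 - 14·7 + 7^2 = 25.
The firm shuts down for any P below $25.

$25 per unit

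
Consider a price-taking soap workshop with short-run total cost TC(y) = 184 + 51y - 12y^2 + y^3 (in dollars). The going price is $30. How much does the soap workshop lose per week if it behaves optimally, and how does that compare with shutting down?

Profit = -$86 at y = 7

AVC = 51 - 12y + y^2 has its minimum $15 at y = 6; price $30 clears that bar, so the firm operates.
MC = 51 - 24y + 3y^2. Setting P = MC and taking the root on the rising branch gives y* = 7.
TR = 30·7 = 210. TC = 184 + 112 = 296. Profit = 210 − 296 = -$86.
Shutting down would mean losing the fixed cost of $184, so operating at a loss of $86 is better by $98.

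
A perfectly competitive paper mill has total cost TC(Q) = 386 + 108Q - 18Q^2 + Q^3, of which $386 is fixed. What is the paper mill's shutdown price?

$27 per unit

The shutdown price is the minimum of AVC. VC = 108Q - 18Q^2 + Q^3, so AVC = 108 - 18Q + Q^2.
dAVC/dQ = -18 + 2Q = 0 gives Q = 9. min AVC = 108 - 18·9 + 9^2 = 27.
So the shutdown price is $27.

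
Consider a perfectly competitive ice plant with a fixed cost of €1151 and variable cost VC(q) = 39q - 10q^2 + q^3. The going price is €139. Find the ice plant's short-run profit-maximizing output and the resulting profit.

Profit = -€151 at q = 10

AVC = 39 - 10q + q^2; min AVC = €14 at q = 5. Since P = €139 ≥ min AVC, the firm produces.
With MC = 39 - 20q + 3q^2, P = MC on the upward-sloping part at q* = 10.
TR = 139·10 = 1390. TC = 1151 + 390 = 1541. Profit = 1390 − 1541 = -€151.
Shutting down would mean losing the fixed cost of €1151, so operating at a loss of €151 is better by €1000.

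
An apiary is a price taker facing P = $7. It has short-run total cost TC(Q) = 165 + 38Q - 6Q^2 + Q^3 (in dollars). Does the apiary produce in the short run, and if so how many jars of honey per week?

Shut down

Variable cost is VC = 38Q - 6Q^2 + Q^3, so AVC = VC/Q = 38 - 6Q + Q^2 and MC = dTC/dQ = 38 - 12Q + 3Q^2.
The AVC parabola has its vertex at Q = 6/2 = 3, where AVC = 38 - 6·3 + 3^2 = $29.
P = $7 lies below min AVC = $29; no output level covers variable cost.
Shutting down limits the loss to fixed cost, $165.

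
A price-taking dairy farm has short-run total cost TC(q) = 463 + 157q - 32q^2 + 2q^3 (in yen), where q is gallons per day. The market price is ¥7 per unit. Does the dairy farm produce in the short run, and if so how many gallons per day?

Shut down

From TC, MC = TC'(q) = 157 - 64q + 6q^2 and AVC = VC/q = 157 - 32q + 2q^2.
AVC is minimized where dAVC/dq = -32 + 4q = 0, at q = 8; min AVC = 157 - 32·8 + 2·8^2 = ¥29.
Since P = ¥7 < min AVC = ¥29, price fails to cover variable cost at any output.
The firm minimizes its loss by shutting down and losing only its fixed cost of ¥463.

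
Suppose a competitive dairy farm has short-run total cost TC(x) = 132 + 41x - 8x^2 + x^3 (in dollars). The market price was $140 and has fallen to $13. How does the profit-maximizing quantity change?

Output falls from 9 to 0 (the firm shuts down)

AVC = 41 - 8x + x^2, minimized at x = 4 where min AVC = $25. MC = 41 - 16x + 3x^2.
At P = $140 ≥ min AVC, set P = MC on the rising branch: x = 9.
At P = $13 < min AVC = $25, price no longer covers variable cost at any output, so the firm shuts down: x = 0.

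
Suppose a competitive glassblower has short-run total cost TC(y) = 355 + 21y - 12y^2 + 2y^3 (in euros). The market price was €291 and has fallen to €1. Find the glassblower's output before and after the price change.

Output falls from 9 to 0 (the firm shuts down)

MC = 21 - 24y + 6y^2; the shutdown threshold is min AVC = €3 (at y = 3).
At P = €291 ≥ min AVC, set P = MC on the rising branch: y = 9.
At P = €1 < min AVC = €3, price no longer covers variable cost at any output, so the firm shuts down: y = 0.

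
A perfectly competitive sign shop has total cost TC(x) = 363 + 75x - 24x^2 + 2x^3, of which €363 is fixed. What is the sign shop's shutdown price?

€3 per unit

The firm shuts down when price falls below the minimum of average variable cost. AVC = VC/x = 75 - 24x + 2x^2.
dAVC/dx = -24 + 4x = 0 gives x = 6. min AVC = 75 - 24·6 + 2·6^2 = 3.
For P < €3 the firm produces nothing.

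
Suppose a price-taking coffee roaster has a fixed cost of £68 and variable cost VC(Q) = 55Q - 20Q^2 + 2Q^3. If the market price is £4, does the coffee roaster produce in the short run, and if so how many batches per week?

Shut down

Strip out fixed cost: VC = 55Q - 20Q^2 + 2Q^3. Then AVC = 55 - 20Q + 2Q^2 and MC = 55 - 40Q + 6Q^2.
AVC is minimized where dAVC/dQ = -20 + 4Q = 0, at Q = 5; min AVC = 55 - 20·5 + 2·5^2 = £5.
With P < min AVC (£4 < £5), every unit sold adds to the loss.
Shutting down limits the loss to fixed cost, £68.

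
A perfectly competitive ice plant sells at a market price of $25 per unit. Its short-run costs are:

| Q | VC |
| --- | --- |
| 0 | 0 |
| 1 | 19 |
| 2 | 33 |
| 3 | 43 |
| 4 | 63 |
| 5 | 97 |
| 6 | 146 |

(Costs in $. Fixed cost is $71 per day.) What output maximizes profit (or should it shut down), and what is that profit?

Compute π = P·Q − TC at each output: Q=0: -71; Q=1: -65; Q=2: -54; Q=3: -39; Q=4: -34; Q=5: -43; Q=6: -67.
Profit is maximized at Q = 4. AVC there is 63/4 = $15.75 ≤ P, so producing beats shutting down (which would give -$71).

Q = 4; profit = -$34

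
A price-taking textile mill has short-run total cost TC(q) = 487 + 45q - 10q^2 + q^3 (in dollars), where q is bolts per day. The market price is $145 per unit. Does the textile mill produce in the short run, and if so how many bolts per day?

From TC, MC = TC'(q) = 45 - 20q + 3q^2 and AVC = VC/q = 45 - 10q + q^2.
AVC is minimized where dAVC/dq = -10 + 2q = 0, at q = 5; min AVC = 45 - 10·5 + 5^2 = $20.
P = $145 exceeds min AVC = $20, so the firm stays open.
Set P = MC: 145 = 45 - 20q + 3q^2 → -100 - 20q + 3q^2 = 0. The roots are q = -10/3 and q = 10; the profit-maximizing output is on the rising part of MC, so q* = 10.
Check: AVC at q = 10 is $45 ≤ P, so revenue covers variable cost.
Profit = P·q − TC = 145·10 − 937 = $513.

Produce at q = 10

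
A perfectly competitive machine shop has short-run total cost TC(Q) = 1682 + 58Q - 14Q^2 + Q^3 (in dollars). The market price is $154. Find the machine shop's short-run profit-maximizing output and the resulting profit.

Profit = -$242 at Q = 12

AVC = 58 - 14Q + Q^2 has its minimum $9 at Q = 7; price $154 clears that bar, so the firm operates.
MC = 58 - 28Q + 3Q^2. Setting P = MC and taking the root on the rising branch gives Q* = 12.
TR = 154·12 = 1848. TC = 1682 + 408 = 2090. Profit = 1848 − 2090 = -$242.
Shutting down would mean losing the fixed cost of $1682, so operating at a loss of $242 is better by $1440.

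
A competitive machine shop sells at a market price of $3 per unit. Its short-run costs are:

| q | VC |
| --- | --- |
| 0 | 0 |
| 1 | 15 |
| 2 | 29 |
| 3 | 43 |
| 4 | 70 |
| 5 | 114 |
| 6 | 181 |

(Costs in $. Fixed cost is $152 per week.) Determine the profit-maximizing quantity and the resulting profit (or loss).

q = 0 (shut down); profit = -$152

Tabulate TR − TC: q=0: -152; q=1: -164; q=2: -175; q=3: -186; q=4: -210; q=5: -251; q=6: -315.
Profit is highest at q = 0. Equivalently, the lowest AVC in the table is 43/3 ≈ $14.33 at q = 3, and P = $3 falls below it — price never covers variable cost, so the firm shuts down and loses only its fixed cost.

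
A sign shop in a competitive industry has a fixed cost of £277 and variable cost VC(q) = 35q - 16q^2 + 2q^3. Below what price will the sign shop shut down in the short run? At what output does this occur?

£3 per unit, at q = 4

The shutdown price is the minimum of AVC. VC = 35q - 16q^2 + 2q^3, so AVC = 35 - 16q + 2q^2.
dAVC/dq = -16 + 4q = 0 gives q = 4. min AVC = 35 - 16·4 + 2·4^2 = 3.
So the shutdown price is £3.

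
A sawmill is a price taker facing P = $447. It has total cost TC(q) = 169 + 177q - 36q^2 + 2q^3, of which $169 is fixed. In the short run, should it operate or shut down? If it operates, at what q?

Produce at q = 15

Strip out fixed cost: VC = 177q - 36q^2 + 2q^3. Then AVC = 177 - 36q + 2q^2 and MC = 177 - 72q + 6q^2.
AVC hits its minimum where MC = AVC, at q = 9, giving min AVC = 177 - 36·9 + 2·9^2 = $15.
Since P = $447 ≥ min AVC = $15, price covers variable cost and the firm should produce.
P = MC gives -270 - 72q + 6q^2 = 0, with roots -3 and 15. Take the larger (rising MC): q* = 15.
Check: AVC at q = 15 is $87 ≤ P, so revenue covers variable cost.
Profit = P·q − TC = 447·15 − 1474 = $5231.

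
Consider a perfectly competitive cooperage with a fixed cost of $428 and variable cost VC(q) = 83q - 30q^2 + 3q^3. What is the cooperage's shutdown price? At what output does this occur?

$8 per unit, at q = 5

Short-run supply begins at min AVC. From VC = 83q - 30q^2 + 3q^3, AVC = 83 - 30q + 3q^2.
dAVC/dq = -30 + 6q = 0 gives q = 5. min AVC = 83 - 30·5 + 3·5^2 = 8.
The firm shuts down for any P below $8.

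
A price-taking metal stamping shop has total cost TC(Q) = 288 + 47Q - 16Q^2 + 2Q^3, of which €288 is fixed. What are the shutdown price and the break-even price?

Shutdown price = €15; break-even price = €71

AVC = 47 - 16Q + 2Q^2; minimized at Q = 4, giving min AVC = €15. That is the shutdown price.
ATC = 288/Q + 47 - 16Q + 2Q^2. Setting dATC/dQ = −288/Q^2 − 16 + 4Q = 0 gives Q = 6 (since 4·6^3 − 16·6^2 = 288).
min ATC = 288/6 + 47 − 16·6 + 2·6^2 = €71. That is the break-even price.
Between these two prices the firm operates at a loss; above €71 it earns a profit.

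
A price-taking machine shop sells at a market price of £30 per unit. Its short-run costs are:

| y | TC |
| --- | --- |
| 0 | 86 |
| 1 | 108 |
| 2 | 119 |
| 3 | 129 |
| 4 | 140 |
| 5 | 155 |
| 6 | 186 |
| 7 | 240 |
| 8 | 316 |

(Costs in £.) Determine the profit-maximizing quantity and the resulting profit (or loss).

Tabulate TR − TC: y=0: -86; y=1: -78; y=2: -59; y=3: -39; y=4: -20; y=5: -5; y=6: -6; y=7: -30; y=8: -76.
Profit is maximized at y = 5. AVC there is 69/5 = £13.80 ≤ P, so producing beats shutting down (which would give -£86).

y = 5; profit = -£5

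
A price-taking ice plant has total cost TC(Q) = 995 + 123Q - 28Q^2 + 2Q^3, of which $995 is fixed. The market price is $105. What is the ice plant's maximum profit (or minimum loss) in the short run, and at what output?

Profit = -$347 at Q = 9

AVC = 123 - 28Q + 2Q^2 has its minimum $25 at Q = 7; price $105 clears that bar, so the firm operates.
With MC = 123 - 56Q + 6Q^2, P = MC on the upward-sloping part at Q* = 9.
TR = 105·9 = 945. TC = 995 + 297 = 1292. Profit = 945 − 1292 = -$347.
That loss of $347 beats the $995 the firm would lose by shutting down; producing recovers $648 of fixed cost.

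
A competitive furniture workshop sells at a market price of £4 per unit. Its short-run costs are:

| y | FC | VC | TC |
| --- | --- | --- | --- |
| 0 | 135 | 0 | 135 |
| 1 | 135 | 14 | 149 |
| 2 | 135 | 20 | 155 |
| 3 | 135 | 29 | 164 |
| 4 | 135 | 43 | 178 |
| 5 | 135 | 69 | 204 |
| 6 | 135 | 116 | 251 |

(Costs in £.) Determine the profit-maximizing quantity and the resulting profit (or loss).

Tabulate TR − TC: y=0: -135; y=1: -145; y=2: -147; y=3: -152; y=4: -162; y=5: -184; y=6: -227.
Profit is highest at y = 0. Equivalently, the lowest AVC in the table is 29/3 ≈ £9.67 at y = 3, and P = £4 falls below it — price never covers variable cost, so the firm shuts down and loses only its fixed cost.

y = 0 (shut down); profit = -£135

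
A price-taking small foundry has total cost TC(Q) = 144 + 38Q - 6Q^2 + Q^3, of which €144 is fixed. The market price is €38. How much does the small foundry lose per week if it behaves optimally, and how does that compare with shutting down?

AVC = 38 - 6Q + Q^2 has its minimum €29 at Q = 3; price €38 clears that bar, so the firm operates.
With MC = 38 - 12Q + 3Q^2, P = MC on the upward-sloping part at Q* = 4.
TR = 38·4 = 152. TC = 144 + 120 = 264. Profit = 152 − 264 = -€112.
Shutting down would mean losing the fixed cost of €144, so operating at a loss of €112 is better by €32.

Profit = -€112 at Q = 4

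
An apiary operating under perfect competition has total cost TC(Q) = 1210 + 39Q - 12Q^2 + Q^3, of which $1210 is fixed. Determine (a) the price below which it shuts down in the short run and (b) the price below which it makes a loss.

Shutdown price = $3; break-even price = $138

AVC = 39 - 12Q + Q^2; minimized at Q = 6, giving min AVC = $3. That is the shutdown price.
ATC = 1210/Q + 39 - 12Q + Q^2. Setting dATC/dQ = −1210/Q^2 − 12 + 2Q = 0 gives Q = 11 (since 2·11^3 − 12·11^2 = 1210).
min ATC = 1210/11 + 39 − 12·11 + 11^2 = $138. That is the break-even price.
Between these two prices the firm operates at a loss; above $138 it earns a profit.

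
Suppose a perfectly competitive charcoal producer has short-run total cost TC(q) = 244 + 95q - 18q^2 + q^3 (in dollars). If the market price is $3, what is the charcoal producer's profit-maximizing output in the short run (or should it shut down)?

Strip out fixed cost: VC = 95q - 18q^2 + q^3. Then AVC = 95 - 18q + q^2 and MC = 95 - 36q + 3q^2.
AVC hits its minimum where MC = AVC, at q = 9, giving min AVC = 95 - 18·9 + 9^2 = $14.
P = $3 lies below min AVC = $14; no output level covers variable cost.
The firm minimizes its loss by shutting down and losing only its fixed cost of $244.

Shut down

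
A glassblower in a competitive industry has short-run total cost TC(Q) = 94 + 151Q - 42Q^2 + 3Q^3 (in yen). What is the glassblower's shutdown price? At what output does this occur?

The firm shuts down when price falls below the minimum of average variable cost. AVC = VC/Q = 151 - 42Q + 3Q^2.
dAVC/dQ = -42 + 6Q = 0 gives Q = 7. min AVC = 151 - 42·7 + 3·7^2 = 4.
For P < ¥4 the firm produces nothing.

¥4 per unit, at Q = 7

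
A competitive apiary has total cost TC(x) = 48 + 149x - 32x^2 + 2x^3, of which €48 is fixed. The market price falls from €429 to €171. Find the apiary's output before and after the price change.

Output falls from 14 to 11

MC = 149 - 64x + 6x^2; the shutdown threshold is min AVC = €21 (at x = 8).
At P = €429 ≥ min AVC, set P = MC on the rising branch: x = 14.
At P = €171 ≥ min AVC, set P = MC: x = 11. The firm stays open but cuts output.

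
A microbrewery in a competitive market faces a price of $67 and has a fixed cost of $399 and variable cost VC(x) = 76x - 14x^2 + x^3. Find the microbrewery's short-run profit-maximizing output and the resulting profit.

Profit = -$75 at x = 9

AVC = 76 - 14x + x^2 has its minimum $27 at x = 7; price $67 clears that bar, so the firm operates.
With MC = 76 - 28x + 3x^2, P = MC on the upward-sloping part at x* = 9.
TR = 67·9 = 603. TC = 399 + 279 = 678. Profit = 603 − 678 = -$75.
That loss of $75 beats the $399 the firm would lose by shutting down; producing recovers $324 of fixed cost.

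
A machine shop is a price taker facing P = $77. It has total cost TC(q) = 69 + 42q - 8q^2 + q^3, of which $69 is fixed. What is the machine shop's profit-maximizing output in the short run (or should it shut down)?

Produce at q = 7

Variable cost is VC = 42q - 8q^2 + q^3, so AVC = VC/q = 42 - 8q + q^2 and MC = dTC/dq = 42 - 16q + 3q^2.
The AVC parabola has its vertex at q = 8/2 = 4, where AVC = 42 - 8·4 + 4^2 = $26.
P = $77 exceeds min AVC = $26, so the firm stays open.
Set P = MC: 77 = 42 - 16q + 3q^2 → -35 - 16q + 3q^2 = 0. The roots are q = -5/3 and q = 7; the profit-maximizing output is on the rising part of MC, so q* = 7.
Check: AVC at q = 7 is $35 ≤ P, so revenue covers variable cost.
Profit = P·q − TC = 77·7 − 314 = $225.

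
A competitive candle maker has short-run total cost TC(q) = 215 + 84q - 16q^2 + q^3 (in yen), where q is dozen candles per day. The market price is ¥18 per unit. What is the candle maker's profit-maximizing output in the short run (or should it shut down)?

Shut down

From TC, MC = TC'(q) = 84 - 32q + 3q^2 and AVC = VC/q = 84 - 16q + q^2.
AVC hits its minimum where MC = AVC, at q = 8, giving min AVC = 84 - 16·8 + 8^2 = ¥20.
With P < min AVC (¥18 < ¥20), every unit sold adds to the loss.
The firm minimizes its loss by shutting down and losing only its fixed cost of ¥215.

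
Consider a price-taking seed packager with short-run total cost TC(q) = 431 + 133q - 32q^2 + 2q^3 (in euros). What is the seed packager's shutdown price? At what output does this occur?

The shutdown price is the minimum of AVC. VC = 133q - 32q^2 + 2q^3, so AVC = 133 - 32q + 2q^2.
At the minimum of AVC, MC = AVC. MC = 133 - 64q + 6q^2; setting MC = AVC gives 4q^2 - 32q = 0, so q = 8. min AVC = 5.
The firm shuts down for any P below €5.

€5 per unit, at q = 8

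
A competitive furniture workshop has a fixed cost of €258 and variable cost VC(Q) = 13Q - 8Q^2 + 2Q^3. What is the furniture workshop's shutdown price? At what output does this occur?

The firm shuts down when price falls below the minimum of average variable cost. AVC = VC/Q = 13 - 8Q + 2Q^2.
dAVC/dQ = -8 + 4Q = 0 gives Q = 2. min AVC = 13 - 8·2 + 2·2^2 = 5.
So the shutdown price is €5.

€5 per unit, at Q = 2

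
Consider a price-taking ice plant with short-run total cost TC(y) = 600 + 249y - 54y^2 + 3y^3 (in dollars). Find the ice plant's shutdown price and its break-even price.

Shutdown price = min AVC. AVC = 249 - 54y + 3y^2, with vertex at y = 9 and minimum $6.
ATC = 600/y + 249 - 54y + 3y^2. Setting dATC/dy = −600/y^2 − 54 + 6y = 0 gives y = 10 (since 6·10^3 − 54·10^2 = 600).
min ATC = 600/10 + 249 − 54·10 + 3·10^2 = $69. That is the break-even price.
Between these two prices the firm operates at a loss; above $69 it earns a profit.

Shutdown price = $6; break-even price = $69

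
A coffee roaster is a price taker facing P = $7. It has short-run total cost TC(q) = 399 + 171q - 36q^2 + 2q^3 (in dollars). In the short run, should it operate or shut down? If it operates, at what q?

From TC, MC = TC'(q) = 171 - 72q + 6q^2 and AVC = VC/q = 171 - 36q + 2q^2.
AVC is minimized where dAVC/dq = -36 + 4q = 0, at q = 9; min AVC = 171 - 36·9 + 2·9^2 = $9.
With P < min AVC ($7 < $9), every unit sold adds to the loss.
The firm minimizes its loss by shutting down and losing only its fixed cost of $399.

Shut down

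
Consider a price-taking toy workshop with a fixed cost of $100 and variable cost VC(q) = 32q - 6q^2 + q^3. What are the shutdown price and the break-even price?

Shutdown price = min AVC. AVC = 32 - 6q + q^2, with vertex at q = 3 and minimum $23.
ATC = 100/q + 32 - 6q + q^2. Setting dATC/dq = −100/q^2 − 6 + 2q = 0 gives q = 5 (since 2·5^3 − 6·5^2 = 100).
min ATC = 100/5 + 32 − 6·5 + 5^2 = $47. That is the break-even price.
For $23 ≤ P < $47 the firm produces at a loss; below $23 it shuts down.

Shutdown price = $23; break-even price = $47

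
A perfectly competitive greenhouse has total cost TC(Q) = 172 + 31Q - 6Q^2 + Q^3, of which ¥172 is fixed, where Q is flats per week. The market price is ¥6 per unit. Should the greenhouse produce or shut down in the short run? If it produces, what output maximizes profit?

Shut down

Strip out fixed cost: VC = 31Q - 6Q^2 + Q^3. Then AVC = 31 - 6Q + Q^2 and MC = 31 - 12Q + 3Q^2.
AVC hits its minimum where MC = AVC, at Q = 3, giving min AVC = 31 - 6·3 + 3^2 = ¥22.
With P < min AVC (¥6 < ¥22), every unit sold adds to the loss.
Best response: produce nothing and absorb the ¥172 fixed cost.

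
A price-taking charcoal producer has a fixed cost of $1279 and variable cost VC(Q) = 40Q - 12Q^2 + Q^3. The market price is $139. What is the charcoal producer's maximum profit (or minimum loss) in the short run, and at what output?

AVC = 40 - 12Q + Q^2; min AVC = $4 at Q = 6. Since P = $139 ≥ min AVC, the firm produces.
MC = 40 - 24Q + 3Q^2. Setting P = MC and taking the root on the rising branch gives Q* = 11.
TR = 139·11 = 1529. TC = 1279 + 319 = 1598. Profit = 1529 − 1598 = -$69.
Shutting down would mean losing the fixed cost of $1279, so operating at a loss of $69 is better by $1210.

Profit = -$69 at Q = 11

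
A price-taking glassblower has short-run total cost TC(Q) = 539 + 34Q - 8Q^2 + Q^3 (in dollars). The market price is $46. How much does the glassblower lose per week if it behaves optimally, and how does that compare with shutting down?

AVC = 34 - 8Q + Q^2; min AVC = $18 at Q = 4. Since P = $46 ≥ min AVC, the firm produces.
MC = 34 - 16Q + 3Q^2. Setting P = MC and taking the root on the rising branch gives Q* = 6.
TR = 46·6 = 276. TC = 539 + 132 = 671. Profit = 276 − 671 = -$395.
Shutting down would mean losing the fixed cost of $539, so operating at a loss of $395 is better by $144.

Profit = -$395 at Q = 6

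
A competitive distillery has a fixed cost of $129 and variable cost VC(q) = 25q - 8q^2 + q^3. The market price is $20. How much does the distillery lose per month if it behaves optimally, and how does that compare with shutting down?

AVC = 25 - 8q + q^2; min AVC = $9 at q = 4. Since P = $20 ≥ min AVC, the firm produces.
MC = 25 - 16q + 3q^2. Setting P = MC and taking the root on the rising branch gives q* = 5.
TR = 20·5 = 100. TC = 129 + 50 = 179. Profit = 100 − 179 = -$79.
By producing, the firm covers all variable cost plus $50 of fixed cost; shutting down would lose the full $129.

Profit = -$79 at q = 5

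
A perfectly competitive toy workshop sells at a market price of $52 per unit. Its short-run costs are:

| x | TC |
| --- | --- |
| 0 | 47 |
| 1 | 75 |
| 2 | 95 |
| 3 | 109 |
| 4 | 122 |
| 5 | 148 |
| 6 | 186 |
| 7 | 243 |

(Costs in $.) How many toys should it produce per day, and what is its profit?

Tabulate TR − TC: x=0: -47; x=1: -23; x=2: 9; x=3: 47; x=4: 86; x=5: 112; x=6: 126; x=7: 121.
Profit is maximized at x = 6. AVC there is 139/6 = $23.17 ≤ P, so producing beats shutting down (which would give -$47).

x = 6; profit = $126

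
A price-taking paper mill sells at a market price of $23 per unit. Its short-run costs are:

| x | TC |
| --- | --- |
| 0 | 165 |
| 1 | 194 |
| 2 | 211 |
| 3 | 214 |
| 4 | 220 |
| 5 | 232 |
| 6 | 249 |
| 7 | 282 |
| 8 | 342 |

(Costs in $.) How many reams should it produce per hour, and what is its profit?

x = 6; profit = -$111

Tabulate TR − TC: x=0: -165; x=1: -171; x=2: -165; x=3: -145; x=4: -128; x=5: -117; x=6: -111; x=7: -121; x=8: -158.
Profit is maximized at x = 6. AVC there is 84/6 = $14 ≤ P, so producing beats shutting down (which would give -$165).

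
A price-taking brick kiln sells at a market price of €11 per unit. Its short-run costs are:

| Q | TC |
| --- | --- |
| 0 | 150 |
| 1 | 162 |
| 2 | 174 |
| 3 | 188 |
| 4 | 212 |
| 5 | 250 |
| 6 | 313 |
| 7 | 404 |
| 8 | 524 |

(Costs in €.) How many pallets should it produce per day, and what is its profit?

Q = 0 (shut down); profit = -€150

Compute π = P·Q − TC at each output: Q=0: -150; Q=1: -151; Q=2: -152; Q=3: -155; Q=4: -168; Q=5: -195; Q=6: -247; Q=7: -327; Q=8: -436.
Profit is highest at Q = 0. Equivalently, the lowest AVC in the table is 12/1 ≈ €12 at Q = 1, and P = €11 falls below it — price never covers variable cost, so the firm shuts down and loses only its fixed cost.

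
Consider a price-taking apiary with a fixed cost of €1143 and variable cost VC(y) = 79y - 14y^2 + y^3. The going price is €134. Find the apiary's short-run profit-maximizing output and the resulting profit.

AVC = 79 - 14y + y^2 has its minimum €30 at y = 7; price €134 clears that bar, so the firm operates.
With MC = 79 - 28y + 3y^2, P = MC on the upward-sloping part at y* = 11.
TR = 134·11 = 1474. TC = 1143 + 506 = 1649. Profit = 1474 − 1649 = -€175.
That loss of €175 beats the €1143 the firm would lose by shutting down; producing recovers €968 of fixed cost.

Profit = -€175 at y = 11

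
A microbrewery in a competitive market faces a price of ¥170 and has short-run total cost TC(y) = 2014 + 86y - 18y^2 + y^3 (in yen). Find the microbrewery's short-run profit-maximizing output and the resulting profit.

Profit = -¥54 at y = 14

AVC = 86 - 18y + y^2 has its minimum ¥5 at y = 9; price ¥170 clears that bar, so the firm operates.
MC = 86 - 36y + 3y^2. Setting P = MC and taking the root on the rising branch gives y* = 14.
TR = 170·14 = 2380. TC = 2014 + 420 = 2434. Profit = 2380 − 2434 = -¥54.
Shutting down would mean losing the fixed cost of ¥2014, so operating at a loss of ¥54 is better by ¥1960.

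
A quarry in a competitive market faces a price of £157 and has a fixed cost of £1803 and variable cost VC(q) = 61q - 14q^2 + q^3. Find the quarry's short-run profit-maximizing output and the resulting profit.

AVC = 61 - 14q + q^2 has its minimum £12 at q = 7; price £157 clears that bar, so the firm operates.
With MC = 61 - 28q + 3q^2, P = MC on the upward-sloping part at q* = 12.
TR = 157·12 = 1884. TC = 1803 + 444 = 2247. Profit = 1884 − 2247 = -£363.
By producing, the firm covers all variable cost plus £1440 of fixed cost; shutting down would lose the full £1803.

Profit = -£363 at q = 12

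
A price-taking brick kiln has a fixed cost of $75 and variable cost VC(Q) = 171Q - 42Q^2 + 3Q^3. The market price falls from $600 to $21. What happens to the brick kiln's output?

Output falls from 13 to 0 (the firm shuts down)

AVC = 171 - 42Q + 3Q^2, minimized at Q = 7 where min AVC = $24. MC = 171 - 84Q + 9Q^2.
At P = $600 ≥ min AVC, set P = MC on the rising branch: Q = 13.
At P = $21 < min AVC = $24, price no longer covers variable cost at any output, so the firm shuts down: Q = 0.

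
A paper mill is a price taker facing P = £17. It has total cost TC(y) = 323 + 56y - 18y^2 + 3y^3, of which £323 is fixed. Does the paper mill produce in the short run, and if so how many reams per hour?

Variable cost is VC = 56y - 18y^2 + 3y^3, so AVC = VC/y = 56 - 18y + 3y^2 and MC = dTC/dy = 56 - 36y + 9y^2.
AVC hits its minimum where MC = AVC, at y = 3, giving min AVC = 56 - 18·3 + 3·3^2 = £29.
P = £17 lies below min AVC = £29; no output level covers variable cost.
Shutting down limits the loss to fixed cost, £323.

Shut down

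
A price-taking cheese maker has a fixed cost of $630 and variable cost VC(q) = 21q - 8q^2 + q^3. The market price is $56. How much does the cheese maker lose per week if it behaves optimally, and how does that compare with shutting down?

AVC = 21 - 8q + q^2 has its minimum $5 at q = 4; price $56 clears that bar, so the firm operates.
With MC = 21 - 16q + 3q^2, P = MC on the upward-sloping part at q* = 7.
TR = 56·7 = 392. TC = 630 + 98 = 728. Profit = 392 − 728 = -$336.
By producing, the firm covers all variable cost plus $294 of fixed cost; shutting down would lose the full $630.

Profit = -$336 at q = 7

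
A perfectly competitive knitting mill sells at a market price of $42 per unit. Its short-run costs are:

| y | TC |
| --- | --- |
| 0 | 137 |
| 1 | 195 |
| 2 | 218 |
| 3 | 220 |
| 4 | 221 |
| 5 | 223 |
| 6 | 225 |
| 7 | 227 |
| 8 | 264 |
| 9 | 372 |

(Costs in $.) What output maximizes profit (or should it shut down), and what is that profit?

y = 8; profit = $72

Profit at each row (π = 42y − TC): y=0: -137; y=1: -153; y=2: -134; y=3: -94; y=4: -53; y=5: -13; y=6: 27; y=7: 67; y=8: 72; y=9: 6.
Profit is maximized at y = 8. AVC there is 127/8 = $15.88 ≤ P, so producing beats shutting down (which would give -$137).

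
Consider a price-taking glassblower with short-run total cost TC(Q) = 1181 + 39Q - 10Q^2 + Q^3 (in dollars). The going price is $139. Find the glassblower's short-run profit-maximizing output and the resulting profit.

AVC = 39 - 10Q + Q^2; min AVC = $14 at Q = 5. Since P = $139 ≥ min AVC, the firm produces.
MC = 39 - 20Q + 3Q^2. Setting P = MC and taking the root on the rising branch gives Q* = 10.
TR = 139·10 = 1390. TC = 1181 + 390 = 1571. Profit = 1390 − 1571 = -$181.
By producing, the firm covers all variable cost plus $1000 of fixed cost; shutting down would lose the full $1181.

Profit = -$181 at Q = 10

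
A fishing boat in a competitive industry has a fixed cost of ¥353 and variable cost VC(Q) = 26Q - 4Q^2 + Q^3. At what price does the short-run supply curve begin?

The firm shuts down when price falls below the minimum of average variable cost. AVC = VC/Q = 26 - 4Q + Q^2.
dAVC/dQ = -4 + 2Q = 0 gives Q = 2. min AVC = 26 - 4·2 + 2^2 = 22.
For P < ¥22 the firm produces nothing.

¥22 per unit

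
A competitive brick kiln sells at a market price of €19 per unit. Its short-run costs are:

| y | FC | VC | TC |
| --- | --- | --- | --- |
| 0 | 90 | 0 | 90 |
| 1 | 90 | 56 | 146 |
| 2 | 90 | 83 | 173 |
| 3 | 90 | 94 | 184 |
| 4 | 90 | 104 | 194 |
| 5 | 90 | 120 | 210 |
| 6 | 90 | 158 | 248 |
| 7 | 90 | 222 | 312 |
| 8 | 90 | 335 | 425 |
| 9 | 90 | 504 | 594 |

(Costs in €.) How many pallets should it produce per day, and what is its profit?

Tabulate TR − TC: y=0: -90; y=1: -127; y=2: -135; y=3: -127; y=4: -118; y=5: -115; y=6: -134; y=7: -179; y=8: -273; y=9: -423.
Profit is highest at y = 0. Equivalently, the lowest AVC in the table is 120/5 ≈ €24 at y = 5, and P = €19 falls below it — price never covers variable cost, so the firm shuts down and loses only its fixed cost.

y = 0 (shut down); profit = -€90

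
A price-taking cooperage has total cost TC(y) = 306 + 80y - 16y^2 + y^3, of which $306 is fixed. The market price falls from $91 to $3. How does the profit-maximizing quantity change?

MC = 80 - 32y + 3y^2; the shutdown threshold is min AVC = $16 (at y = 8).
With P = $91 above the shutdown price, P = MC gives y = 11.
At P = $3 < min AVC = $16, price no longer covers variable cost at any output, so the firm shuts down: y = 0.

Output falls from 11 to 0 (the firm shuts down)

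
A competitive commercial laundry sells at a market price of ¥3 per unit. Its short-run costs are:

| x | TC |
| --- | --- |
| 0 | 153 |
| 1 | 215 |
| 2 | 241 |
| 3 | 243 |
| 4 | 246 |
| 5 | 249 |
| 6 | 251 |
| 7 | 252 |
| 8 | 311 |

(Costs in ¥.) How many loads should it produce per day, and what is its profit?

Tabulate TR − TC: x=0: -153; x=1: -212; x=2: -235; x=3: -234; x=4: -234; x=5: -234; x=6: -233; x=7: -231; x=8: -287.
Profit is highest at x = 0. Equivalently, the lowest AVC in the table is 99/7 ≈ ¥14.14 at x = 7, and P = ¥3 falls below it — price never covers variable cost, so the firm shuts down and loses only its fixed cost.

x = 0 (shut down); profit = -¥153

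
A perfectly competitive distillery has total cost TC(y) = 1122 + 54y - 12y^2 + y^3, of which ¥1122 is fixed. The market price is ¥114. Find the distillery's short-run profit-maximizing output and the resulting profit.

Profit = -¥322 at y = 10

AVC = 54 - 12y + y^2 has its minimum ¥18 at y = 6; price ¥114 clears that bar, so the firm operates.
With MC = 54 - 24y + 3y^2, P = MC on the upward-sloping part at y* = 10.
TR = 114·10 = 1140. TC = 1122 + 340 = 1462. Profit = 1140 − 1462 = -¥322.
That loss of ¥322 beats the ¥1122 the firm would lose by shutting down; producing recovers ¥800 of fixed cost.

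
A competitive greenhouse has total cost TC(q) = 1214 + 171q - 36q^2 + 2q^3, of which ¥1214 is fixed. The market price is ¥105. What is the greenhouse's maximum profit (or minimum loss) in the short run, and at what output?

AVC = 171 - 36q + 2q^2 has its minimum ¥9 at q = 9; price ¥105 clears that bar, so the firm operates.
With MC = 171 - 72q + 6q^2, P = MC on the upward-sloping part at q* = 11.
TR = 105·11 = 1155. TC = 1214 + 187 = 1401. Profit = 1155 − 1401 = -¥246.
By producing, the firm covers all variable cost plus ¥968 of fixed cost; shutting down would lose the full ¥1214.

Profit = -¥246 at q = 11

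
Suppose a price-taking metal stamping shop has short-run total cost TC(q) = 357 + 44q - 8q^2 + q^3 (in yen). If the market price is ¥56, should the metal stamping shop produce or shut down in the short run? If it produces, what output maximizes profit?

Strip out fixed cost: VC = 44q - 8q^2 + q^3. Then AVC = 44 - 8q + q^2 and MC = 44 - 16q + 3q^2.
AVC is minimized where dAVC/dq = -8 + 2q = 0, at q = 4; min AVC = 44 - 8·4 + 4^2 = ¥28.
Because ¥56 ≥ ¥28, revenue can cover variable cost; the firm operates.
Set P = MC: 56 = 44 - 16q + 3q^2 → -12 - 16q + 3q^2 = 0. The roots are q = -2/3 and q = 6; the profit-maximizing output is on the rising part of MC, so q* = 6.
Check: AVC at q = 6 is ¥32 ≤ P, so revenue covers variable cost.
Profit = P·q − TC = 56·6 − 549 = -¥213, a loss, but smaller than the ¥357 fixed cost the firm would lose by shutting down.

Produce at q = 6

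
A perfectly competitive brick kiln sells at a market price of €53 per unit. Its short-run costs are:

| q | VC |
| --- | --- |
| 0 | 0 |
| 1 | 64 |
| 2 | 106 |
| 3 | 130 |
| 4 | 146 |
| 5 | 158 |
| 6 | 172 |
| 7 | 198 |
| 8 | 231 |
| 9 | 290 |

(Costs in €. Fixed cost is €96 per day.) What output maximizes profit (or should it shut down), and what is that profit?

Tabulate TR − TC: q=0: -96; q=1: -107; q=2: -96; q=3: -67; q=4: -30; q=5: 11; q=6: 50; q=7: 77; q=8: 97; q=9: 91.
Profit is maximized at q = 8. AVC there is 231/8 = €28.88 ≤ P, so producing beats shutting down (which would give -€96).

q = 8; profit = €97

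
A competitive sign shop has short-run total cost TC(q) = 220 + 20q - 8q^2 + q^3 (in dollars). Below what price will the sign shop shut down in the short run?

The firm shuts down when price falls below the minimum of average variable cost. AVC = VC/q = 20 - 8q + q^2.
dAVC/dq = -8 + 2q = 0 gives q = 4. min AVC = 20 - 8·4 + 4^2 = 4.
So the shutdown price is $4.

$4 per unit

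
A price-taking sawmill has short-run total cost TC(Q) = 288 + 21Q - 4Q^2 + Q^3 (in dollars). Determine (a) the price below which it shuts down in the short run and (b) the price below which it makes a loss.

Shutdown price = $17; break-even price = $81

AVC = 21 - 4Q + Q^2; minimized at Q = 2, giving min AVC = $17. That is the shutdown price.
ATC = 288/Q + 21 - 4Q + Q^2. Setting dATC/dQ = −288/Q^2 − 4 + 2Q = 0 gives Q = 6 (since 2·6^3 − 4·6^2 = 288).
min ATC = 288/6 + 21 − 4·6 + 6^2 = $81. That is the break-even price.
Between these two prices the firm operates at a loss; above $81 it earns a profit.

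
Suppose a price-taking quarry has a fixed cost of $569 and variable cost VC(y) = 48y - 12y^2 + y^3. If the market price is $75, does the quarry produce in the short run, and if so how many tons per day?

Produce at y = 9

Strip out fixed cost: VC = 48y - 12y^2 + y^3. Then AVC = 48 - 12y + y^2 and MC = 48 - 24y + 3y^2.
AVC is minimized where dAVC/dy = -12 + 2y = 0, at y = 6; min AVC = 48 - 12·6 + 6^2 = $12.
P = $75 exceeds min AVC = $12, so the firm stays open.
Set P = MC: 75 = 48 - 24y + 3y^2 → -27 - 24y + 3y^2 = 0. The roots are y = -1 and y = 9; the profit-maximizing output is on the rising part of MC, so y* = 9.
Check: AVC at y = 9 is $21 ≤ P, so revenue covers variable cost.
Profit = P·y − TC = 75·9 − 758 = -$83, a loss, but smaller than the $569 fixed cost the firm would lose by shutting down.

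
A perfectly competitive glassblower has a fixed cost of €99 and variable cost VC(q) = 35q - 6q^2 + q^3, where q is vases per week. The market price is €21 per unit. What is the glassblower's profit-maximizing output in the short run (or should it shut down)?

Shut down

Strip out fixed cost: VC = 35q - 6q^2 + q^3. Then AVC = 35 - 6q + q^2 and MC = 35 - 12q + 3q^2.
AVC is minimized where dAVC/dq = -6 + 2q = 0, at q = 3; min AVC = 35 - 6·3 + 3^2 = €26.
With P < min AVC (€21 < €26), every unit sold adds to the loss.
The firm minimizes its loss by shutting down and losing only its fixed cost of €99.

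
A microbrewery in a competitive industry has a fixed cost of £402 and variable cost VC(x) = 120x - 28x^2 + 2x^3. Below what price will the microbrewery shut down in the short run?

£22 per unit

The shutdown price is the minimum of AVC. VC = 120x - 28x^2 + 2x^3, so AVC = 120 - 28x + 2x^2.
dAVC/dx = -28 + 4x = 0 gives x = 7. min AVC = 120 - 28·7 + 2·7^2 = 22.
The firm shuts down for any P below £22.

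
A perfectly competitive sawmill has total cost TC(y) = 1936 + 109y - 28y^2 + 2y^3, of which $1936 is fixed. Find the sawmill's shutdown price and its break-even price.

AVC = 109 - 28y + 2y^2; minimized at y = 7, giving min AVC = $11. That is the shutdown price.
ATC = 1936/y + 109 - 28y + 2y^2. Setting dATC/dy = −1936/y^2 − 28 + 4y = 0 gives y = 11 (since 4·11^3 − 28·11^2 = 1936).
min ATC = 1936/11 + 109 − 28·11 + 2·11^2 = $219. That is the break-even price.
For $11 ≤ P < $219 the firm produces at a loss; below $11 it shuts down.

Shutdown price = $11; break-even price = $219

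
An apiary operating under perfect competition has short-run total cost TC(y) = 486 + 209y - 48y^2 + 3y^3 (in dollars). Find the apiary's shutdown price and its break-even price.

Shutdown price = $17; break-even price = $74

AVC = 209 - 48y + 3y^2; minimized at y = 8, giving min AVC = $17. That is the shutdown price.
ATC = 486/y + 209 - 48y + 3y^2. Setting dATC/dy = −486/y^2 − 48 + 6y = 0 gives y = 9 (since 6·9^3 − 48·9^2 = 486).
min ATC = 486/9 + 209 − 48·9 + 3·9^2 = $74. That is the break-even price.
For $17 ≤ P < $74 the firm produces at a loss; below $17 it shuts down.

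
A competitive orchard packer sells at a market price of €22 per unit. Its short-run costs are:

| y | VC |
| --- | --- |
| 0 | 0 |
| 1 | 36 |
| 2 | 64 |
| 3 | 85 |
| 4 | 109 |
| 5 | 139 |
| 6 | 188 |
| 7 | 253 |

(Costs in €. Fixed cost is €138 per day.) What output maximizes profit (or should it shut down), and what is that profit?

Profit at each row (π = 22y − TC): y=0: -138; y=1: -152; y=2: -158; y=3: -157; y=4: -159; y=5: -167; y=6: -194; y=7: -237.
Profit is highest at y = 0. Equivalently, the lowest AVC in the table is 109/4 ≈ €27.25 at y = 4, and P = €22 falls below it — price never covers variable cost, so the firm shuts down and loses only its fixed cost.

y = 0 (shut down); profit = -€138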